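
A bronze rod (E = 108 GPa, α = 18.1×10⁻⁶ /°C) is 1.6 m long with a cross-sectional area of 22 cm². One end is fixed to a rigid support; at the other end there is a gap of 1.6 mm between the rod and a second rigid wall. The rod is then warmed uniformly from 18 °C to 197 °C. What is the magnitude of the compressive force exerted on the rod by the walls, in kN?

Unrestrained expansion: δ_free = αΔT L = 18.1×10⁻⁶ × 179 × 1600 = 5.184 mm.
After closing the 1.6 mm clearance, 5.184 − 1.6 = 3.584 mm of expansion remains to be suppressed by the wall.
So σ = E(δ_free − g)/L = 108×10³ × 3.584/1600 = 241.9 MPa.
P = σA = 241.9 × 2200 = 532.2 kN.

P ≈ 532 kN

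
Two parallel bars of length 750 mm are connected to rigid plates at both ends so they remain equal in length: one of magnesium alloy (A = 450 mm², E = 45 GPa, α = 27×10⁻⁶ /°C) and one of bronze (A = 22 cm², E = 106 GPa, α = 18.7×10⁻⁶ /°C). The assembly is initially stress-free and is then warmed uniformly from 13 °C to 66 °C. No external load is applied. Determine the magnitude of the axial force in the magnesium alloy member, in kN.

P ≈ 8.2 kN (compressive in the magnesium alloy)

Equilibrium of a rigid end plate with no external load gives equal and opposite internal forces ±P in the two members. Since α_{magnesium alloy} > α_{bronze}, heating drives the magnesium alloy into compression and the bronze into tension.
Compatibility of the two members (thermal + elastic change equal): (α₁ − α₂)ΔT = P·[1/(A₁E₁) + 1/(A₂E₂)].
|α₁ − α₂|·ΔT = 8.3×10⁻⁶ × 53 = 0.0004399.
1/(A₁E₁) + 1/(A₂E₂) = 1/(450×45×10³) + 1/(2200×106×10³) = 5.367×10⁻⁸ N⁻¹.
So P = 0.0004399 / 5.367×10⁻⁸ = 8.196 kN.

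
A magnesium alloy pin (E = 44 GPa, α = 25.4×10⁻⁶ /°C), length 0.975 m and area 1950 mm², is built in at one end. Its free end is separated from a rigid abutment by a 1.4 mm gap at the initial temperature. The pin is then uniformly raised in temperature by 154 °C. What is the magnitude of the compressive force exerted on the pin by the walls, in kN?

P ≈ 212 kN

Unrestrained expansion: δ_free = αΔT L = 25.4×10⁻⁶ × 154 × 975 = 3.814 mm.
The gap closes (δ_free > 1.4 mm) and the wall then resists a further 3.814 − 1.4 = 2.414 mm of expansion.
That suppressed elongation corresponds to σ = E·Δ/L = 44×10³ × 2.414/975 = 108.9 MPa.
P = σA = 108.9 × 1950 = 212.4 kN.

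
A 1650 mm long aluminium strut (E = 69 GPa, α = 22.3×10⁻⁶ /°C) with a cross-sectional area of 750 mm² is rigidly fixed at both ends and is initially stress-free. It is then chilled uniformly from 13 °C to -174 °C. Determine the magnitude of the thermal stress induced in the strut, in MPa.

The supports are rigid, so the total axial strain is zero. The restrained thermal strain is ε = αΔT = 22.3×10⁻⁶ × 187 = 4170.1×10⁻⁶.
The stress required to suppress this strain is σ = Eε = 69×10³ × 4170.1×10⁻⁶ = 287.7 MPa, tensile since the strut is trying to contract.

σ ≈ 288 MPa (tensile)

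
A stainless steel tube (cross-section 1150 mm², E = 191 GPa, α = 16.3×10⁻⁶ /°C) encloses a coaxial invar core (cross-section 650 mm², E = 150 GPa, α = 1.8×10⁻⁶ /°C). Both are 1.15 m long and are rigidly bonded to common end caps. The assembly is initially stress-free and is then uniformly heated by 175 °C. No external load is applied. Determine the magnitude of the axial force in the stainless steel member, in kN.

The stainless steel has the larger α, so on heating it would change length more than the invar if both were free. The rigid plates force a common final length, so the stainless steel is put into compression and the invar into tension, with equal and opposite forces P (no external load).
Compatibility of the two members (thermal + elastic change equal): (α₁ − α₂)ΔT = P·[1/(A₁E₁) + 1/(A₂E₂)].
|α₁ − α₂|·ΔT = 14.5×10⁻⁶ × 175 = 0.002537.
1/(A₁E₁) + 1/(A₂E₂) = 1/(1150×191×10³) + 1/(650×150×10³) = 1.481×10⁻⁸ N⁻¹.
So P = 0.002537 / 1.481×10⁻⁸ = 171.3 kN.

P ≈ 171 kN (compressive in the stainless steel)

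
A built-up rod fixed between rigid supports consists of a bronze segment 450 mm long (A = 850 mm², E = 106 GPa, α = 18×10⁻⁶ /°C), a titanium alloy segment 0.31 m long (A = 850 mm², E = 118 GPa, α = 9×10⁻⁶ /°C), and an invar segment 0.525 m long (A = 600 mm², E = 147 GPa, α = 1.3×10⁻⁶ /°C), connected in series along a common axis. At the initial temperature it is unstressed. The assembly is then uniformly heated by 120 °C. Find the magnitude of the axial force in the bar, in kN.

P ≈ 98.9 kN (compressive)

Free thermal expansion of the whole bar: Σ αᵢΔT Lᵢ = 18×10⁻⁶×120×450 + 9×10⁻⁶×120×310 + 1.3×10⁻⁶×120×525 = 1.389 mm.
The rigid supports impose zero overall length change; the single axial force P common to all segments must satisfy P Σ Lᵢ/(AᵢEᵢ) = δ_free.
The series flexibility is Σ Lᵢ/(AᵢEᵢ) = 450/(850×106×10³) + 310/(850×118×10³) + 525/(600×147×10³) = 1.404×10⁻⁵ mm/N.
P = 1.389 / 1.404×10⁻⁵ = 98930 N = 98.93 kN, compressive.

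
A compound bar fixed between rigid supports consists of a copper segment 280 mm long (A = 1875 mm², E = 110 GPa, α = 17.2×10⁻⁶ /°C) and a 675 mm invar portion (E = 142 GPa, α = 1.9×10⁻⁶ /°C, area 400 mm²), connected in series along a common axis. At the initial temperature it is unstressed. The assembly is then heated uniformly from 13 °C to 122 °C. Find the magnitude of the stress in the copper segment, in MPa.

σ ≈ 26.8 MPa (compressive)

Free thermal expansion of the whole bar: Σ αᵢΔT Lᵢ = 17.2×10⁻⁶×109×280 + 1.9×10⁻⁶×109×675 = 0.6647 mm.
The rigid supports impose zero overall length change; the single axial force P common to all segments must satisfy P Σ Lᵢ/(AᵢEᵢ) = δ_free.
The series flexibility is Σ Lᵢ/(AᵢEᵢ) = 280/(1875×110×10³) + 675/(400×142×10³) = 1.324×10⁻⁵ mm/N.
So P = 0.6647 / 1.324×10⁻⁵ = 50.2 kN, compressive.
σ_{copper} = P / A = 50200 / 1875 = 26.77 MPa.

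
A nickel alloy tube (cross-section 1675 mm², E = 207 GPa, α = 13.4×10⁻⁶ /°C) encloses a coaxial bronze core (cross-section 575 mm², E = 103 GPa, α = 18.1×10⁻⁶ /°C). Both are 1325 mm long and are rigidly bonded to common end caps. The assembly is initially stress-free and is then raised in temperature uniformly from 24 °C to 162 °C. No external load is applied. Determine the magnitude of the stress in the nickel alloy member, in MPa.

Both members must finish at the same length. With the larger α, the bronze tends to over-expand; the plates restrain it, putting the bronze in compression and the nickel alloy in tension. With no external load the two internal forces are equal and opposite, magnitude P.
Compatibility of the two members (thermal + elastic change equal): (α₁ − α₂)ΔT = P·[1/(A₁E₁) + 1/(A₂E₂)].
|α₁ − α₂|·ΔT = 4.7×10⁻⁶ × 138 = 0.0006486.
1/(A₁E₁) + 1/(A₂E₂) = 1/(1675×207×10³) + 1/(575×103×10³) = 1.977×10⁻⁸ N⁻¹.
So P = 0.0006486 / 1.977×10⁻⁸ = 32.81 kN.
σ_{nickel alloy} = P/A₁ = 32810/1675 = 19.59 MPa, tensile.

σ ≈ 19.6 MPa (tensile)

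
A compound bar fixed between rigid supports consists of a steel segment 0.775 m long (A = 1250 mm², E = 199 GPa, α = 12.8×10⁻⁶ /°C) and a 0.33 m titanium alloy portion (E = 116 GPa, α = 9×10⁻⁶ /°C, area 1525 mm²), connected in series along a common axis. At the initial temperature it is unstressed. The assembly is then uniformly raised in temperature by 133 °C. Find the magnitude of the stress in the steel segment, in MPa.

Free thermal expansion of the whole bar: Σ αᵢΔT Lᵢ = 12.8×10⁻⁶×133×775 + 9×10⁻⁶×133×330 = 1.714 mm.
The walls prevent any net length change, so an axial force P (same in every segment) develops. Compatibility: P · Σ Lᵢ/(AᵢEᵢ) = δ_free.
The series flexibility is Σ Lᵢ/(AᵢEᵢ) = 775/(1250×199×10³) + 330/(1525×116×10³) = 4.981×10⁻⁶ mm/N.
So P = 1.714 / 4.981×10⁻⁶ = 344.2 kN, compressive.
σ_{steel} = P / A = 344200 / 1250 = 275.3 MPa.

σ ≈ 275 MPa (compressive)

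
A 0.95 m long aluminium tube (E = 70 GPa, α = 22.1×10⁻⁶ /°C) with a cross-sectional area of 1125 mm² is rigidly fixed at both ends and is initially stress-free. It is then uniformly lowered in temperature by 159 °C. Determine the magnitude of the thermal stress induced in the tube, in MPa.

σ ≈ 246 MPa (tensile)

With length fixed, the mechanical strain must cancel the thermal strain αΔT = 22.1×10⁻⁶ × 159 = 3513.9×10⁻⁶.
The stress required to suppress this strain is σ = Eε = 70×10³ × 3513.9×10⁻⁶ = 246 MPa, tensile since the tube is trying to contract.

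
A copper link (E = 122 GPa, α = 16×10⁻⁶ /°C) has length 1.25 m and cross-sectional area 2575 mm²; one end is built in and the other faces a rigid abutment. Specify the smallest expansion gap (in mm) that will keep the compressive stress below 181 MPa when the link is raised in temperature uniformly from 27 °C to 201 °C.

With no wall the link would lengthen by αΔT L = 16×10⁻⁶ × 174 × 1250 = 3.48 mm.
A stress of 181 MPa corresponds to the wall pushing the link back by σL/E = 181×1250/(122×10³) = 1.855 mm.
The gap must absorb the remainder: g_min = 3.48 − 1.855 = 1.625 mm.

g ≈ 1.63 mm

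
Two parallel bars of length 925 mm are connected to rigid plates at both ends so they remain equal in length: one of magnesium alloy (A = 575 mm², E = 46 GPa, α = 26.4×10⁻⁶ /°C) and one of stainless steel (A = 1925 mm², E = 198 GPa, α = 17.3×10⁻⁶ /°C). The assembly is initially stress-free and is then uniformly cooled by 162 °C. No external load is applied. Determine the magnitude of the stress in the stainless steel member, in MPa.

Equilibrium of a rigid end plate with no external load gives equal and opposite internal forces ±P in the two members. Since α_{magnesium alloy} > α_{stainless steel}, cooling drives the magnesium alloy into tension and the stainless steel into compression.
Compatibility of the two members (thermal + elastic change equal): (α₁ − α₂)ΔT = P·[1/(A₁E₁) + 1/(A₂E₂)].
|α₁ − α₂|·ΔT = 9.1×10⁻⁶ × 162 = 0.001474.
1/(A₁E₁) + 1/(A₂E₂) = 1/(575×46×10³) + 1/(1925×198×10³) = 4.043×10⁻⁸ N⁻¹.
P = 0.001474 / 4.043×10⁻⁸ = 36460 N = 36.46 kN.
σ_{stainless steel} = P/A₂ = 36460/1925 = 18.94 MPa, compressive.

σ ≈ 18.9 MPa (compressive)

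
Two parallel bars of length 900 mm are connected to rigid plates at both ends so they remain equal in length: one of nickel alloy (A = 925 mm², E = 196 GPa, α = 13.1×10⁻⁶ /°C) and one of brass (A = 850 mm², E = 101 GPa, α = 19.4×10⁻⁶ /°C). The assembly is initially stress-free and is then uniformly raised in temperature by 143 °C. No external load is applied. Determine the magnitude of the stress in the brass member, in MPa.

Both members must finish at the same length. With the larger α, the brass tends to over-expand; the plates restrain it, putting the brass in compression and the nickel alloy in tension. With no external load the two internal forces are equal and opposite, magnitude P.
Equating the net (thermal + elastic) strains gives |α₁ − α₂|·ΔT = P·[1/(A₁E₁) + 1/(A₂E₂)].
|α₁ − α₂|·ΔT = 6.3×10⁻⁶ × 143 = 0.0009009.
1/(A₁E₁) + 1/(A₂E₂) = 1/(925×196×10³) + 1/(850×101×10³) = 1.716×10⁻⁸ N⁻¹.
So P = 0.0009009 / 1.716×10⁻⁸ = 52.49 kN.
σ_{brass} = P/A₂ = 52490/850 = 61.75 MPa, compressive.

σ ≈ 61.8 MPa (compressive)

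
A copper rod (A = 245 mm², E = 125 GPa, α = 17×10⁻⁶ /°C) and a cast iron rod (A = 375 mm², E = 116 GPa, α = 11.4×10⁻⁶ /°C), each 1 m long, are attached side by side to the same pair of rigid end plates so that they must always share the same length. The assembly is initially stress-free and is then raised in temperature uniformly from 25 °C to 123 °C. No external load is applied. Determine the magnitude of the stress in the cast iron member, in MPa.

Both members must finish at the same length. With the larger α, the copper tends to over-expand; the plates restrain it, putting the copper in compression and the cast iron in tension. With no external load the two internal forces are equal and opposite, magnitude P.
Compatibility of the two members (thermal + elastic change equal): (α₁ − α₂)ΔT = P·[1/(A₁E₁) + 1/(A₂E₂)].
|α₁ − α₂|·ΔT = 5.6×10⁻⁶ × 98 = 0.0005488.
1/(A₁E₁) + 1/(A₂E₂) = 1/(245×125×10³) + 1/(375×116×10³) = 5.564×10⁻⁸ N⁻¹.
So P = 0.0005488 / 5.564×10⁻⁸ = 9.863 kN.
σ_{cast iron} = P/A₂ = 9863/375 = 26.3 MPa, tensile.

σ ≈ 26.3 MPa (tensile)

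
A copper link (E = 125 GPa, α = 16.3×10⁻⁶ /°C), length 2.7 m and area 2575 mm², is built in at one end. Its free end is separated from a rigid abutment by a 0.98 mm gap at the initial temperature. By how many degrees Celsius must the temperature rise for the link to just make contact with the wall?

ΔT ≈ 22.3 °C

Contact occurs when the free expansion equals the gap: αΔT L = 0.98 mm.
ΔT = 0.98 / (16.3×10⁻⁶ × 2700) = 22.27 °C.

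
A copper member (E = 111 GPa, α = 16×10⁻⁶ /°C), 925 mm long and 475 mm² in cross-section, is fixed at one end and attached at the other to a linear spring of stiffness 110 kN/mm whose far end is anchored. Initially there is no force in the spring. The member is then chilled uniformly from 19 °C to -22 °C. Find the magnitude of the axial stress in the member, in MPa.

If the spring were absent the member would shorten by αΔT L = 16×10⁻⁶ × 41 × 925 = 0.6068 mm.
Let P be the tensile force in the spring. The member extends elastically by PL/(AE) and the spring stretches by P/k; together these equal δ_free.
P [ L/(AE) + 1/k ] = δ_free → P [ 925/(475×111×10³) + 1/(110×10³) ] = 0.6068.
P = 0.6068 / 2.663×10⁻⁵ = 22780 N.
σ = P/A = 22780/475 = 47.96 MPa.

σ ≈ 48 MPa (tensile)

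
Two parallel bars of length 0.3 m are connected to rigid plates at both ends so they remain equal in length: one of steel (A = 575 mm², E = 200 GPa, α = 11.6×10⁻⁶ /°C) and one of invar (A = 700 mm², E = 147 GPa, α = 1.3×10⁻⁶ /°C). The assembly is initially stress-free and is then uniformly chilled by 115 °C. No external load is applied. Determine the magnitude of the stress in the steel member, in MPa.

Equilibrium of a rigid end plate with no external load gives equal and opposite internal forces ±P in the two members. Since α_{steel} > α_{invar}, cooling drives the steel into tension and the invar into compression.
Compatibility of the two members (thermal + elastic change equal): (α₁ − α₂)ΔT = P·[1/(A₁E₁) + 1/(A₂E₂)].
|α₁ − α₂|·ΔT = 10.3×10⁻⁶ × 115 = 0.001184.
1/(A₁E₁) + 1/(A₂E₂) = 1/(575×200×10³) + 1/(700×147×10³) = 1.841×10⁻⁸ N⁻¹.
P = 0.001184 / 1.841×10⁻⁸ = 64330 N = 64.33 kN.
σ_{steel} = P/A₁ = 64330/575 = 111.9 MPa, tensile.

σ ≈ 112 MPa (tensile)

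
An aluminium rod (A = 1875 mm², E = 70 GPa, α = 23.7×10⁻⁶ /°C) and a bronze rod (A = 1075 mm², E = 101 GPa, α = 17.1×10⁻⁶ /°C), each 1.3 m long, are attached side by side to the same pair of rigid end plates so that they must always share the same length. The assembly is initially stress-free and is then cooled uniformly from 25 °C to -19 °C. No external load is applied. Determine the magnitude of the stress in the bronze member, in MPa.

σ ≈ 16.1 MPa (compressive)

Both members must finish at the same length. With the larger α, the aluminium tends to over-contract; the plates restrain it, putting the aluminium in tension and the bronze in compression. With no external load the two internal forces are equal and opposite, magnitude P.
Setting the final lengths equal and cancelling L: (α₁ − α₂)ΔT = P/(A₁E₁) + P/(A₂E₂).
|α₁ − α₂|·ΔT = 6.6×10⁻⁶ × 44 = 0.0002904.
1/(A₁E₁) + 1/(A₂E₂) = 1/(1875×70×10³) + 1/(1075×101×10³) = 1.683×10⁻⁸ N⁻¹.
P = 0.0002904 / 1.683×10⁻⁸ = 17260 N = 17.26 kN.
σ_{bronze} = P/A₂ = 17260/1075 = 16.05 MPa, compressive.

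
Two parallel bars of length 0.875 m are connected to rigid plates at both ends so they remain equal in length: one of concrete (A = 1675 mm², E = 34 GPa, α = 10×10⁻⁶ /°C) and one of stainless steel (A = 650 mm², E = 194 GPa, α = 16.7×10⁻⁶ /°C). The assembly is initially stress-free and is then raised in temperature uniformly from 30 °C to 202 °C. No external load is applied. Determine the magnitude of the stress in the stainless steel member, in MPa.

σ ≈ 69.6 MPa (compressive)

Both members must finish at the same length. With the larger α, the stainless steel tends to over-expand; the plates restrain it, putting the stainless steel in compression and the concrete in tension. With no external load the two internal forces are equal and opposite, magnitude P.
Equating the net (thermal + elastic) strains gives |α₁ − α₂|·ΔT = P·[1/(A₁E₁) + 1/(A₂E₂)].
|α₁ − α₂|·ΔT = 6.7×10⁻⁶ × 172 = 0.001152.
1/(A₁E₁) + 1/(A₂E₂) = 1/(1675×34×10³) + 1/(650×194×10³) = 2.549×10⁻⁸ N⁻¹.
P = 0.001152 / 2.549×10⁻⁸ = 45210 N = 45.21 kN.
σ_{stainless steel} = P/A₂ = 45210/650 = 69.56 MPa, compressive.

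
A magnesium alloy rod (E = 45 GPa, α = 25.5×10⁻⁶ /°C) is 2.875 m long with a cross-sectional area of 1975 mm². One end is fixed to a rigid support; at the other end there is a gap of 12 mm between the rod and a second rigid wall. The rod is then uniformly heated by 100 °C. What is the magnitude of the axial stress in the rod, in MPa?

If the wall were absent the rod would grow by αΔT L = 25.5×10⁻⁶ × 100 × 2875 = 7.331 mm.
This is smaller than the 12 mm clearance, so the rod expands freely without reaching the stop — the stress is zero.

σ ≈ 0 MPa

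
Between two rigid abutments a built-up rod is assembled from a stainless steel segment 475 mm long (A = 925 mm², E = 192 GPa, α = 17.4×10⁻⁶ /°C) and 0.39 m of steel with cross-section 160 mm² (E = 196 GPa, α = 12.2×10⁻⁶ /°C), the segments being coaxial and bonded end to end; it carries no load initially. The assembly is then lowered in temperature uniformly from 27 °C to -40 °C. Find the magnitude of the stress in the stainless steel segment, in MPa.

If the supports were absent, the total length change would be Σ αᵢΔT Lᵢ = 17.4×10⁻⁶×67×475 + 12.2×10⁻⁶×67×390 = 0.8725 mm.
Since the ends are fixed, an axial force P builds up, equal in every segment, with P · Σ Lᵢ/(AᵢEᵢ) = δ_free.
Σ Lᵢ/(AᵢEᵢ) = 475/(925×192×10³) + 390/(160×196×10³) = 1.511×10⁻⁵ mm/N.
P = 0.8725 / 1.511×10⁻⁵ = 57740 N = 57.74 kN, tensile.
σ_{stainless steel} = P / A = 57740 / 925 = 62.42 MPa.

σ ≈ 62.4 MPa (tensile)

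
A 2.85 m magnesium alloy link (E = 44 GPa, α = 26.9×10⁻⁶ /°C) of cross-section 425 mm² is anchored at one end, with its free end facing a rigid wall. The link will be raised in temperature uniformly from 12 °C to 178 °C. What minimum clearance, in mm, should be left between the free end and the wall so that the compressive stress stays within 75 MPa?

With no wall the link would lengthen by αΔT L = 26.9×10⁻⁶ × 166 × 2850 = 12.73 mm.
At the allowable stress the elastic shortening the wall may impose is σL/E = 75 × 2850 / (44×10³) = 4.858 mm.
The gap must absorb the remainder: g_min = 12.73 − 4.858 = 7.868 mm.

g ≈ 7.87 mm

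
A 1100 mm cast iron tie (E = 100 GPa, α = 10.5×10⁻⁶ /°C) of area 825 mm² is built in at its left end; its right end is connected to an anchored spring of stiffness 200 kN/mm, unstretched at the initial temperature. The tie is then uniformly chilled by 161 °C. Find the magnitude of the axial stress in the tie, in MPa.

σ ≈ 123 MPa (tensile)

If the spring were absent the tie would shorten by αΔT L = 10.5×10⁻⁶ × 161 × 1100 = 1.86 mm.
Let P be the tensile force in the spring. The tie extends elastically by PL/(AE) and the spring stretches by P/k; together these equal δ_free.
So P = δ_free / [L/(AE) + 1/k] = 1.86 / [ 1100/(825×100×10³) + 1/(200×10³) ].
P = 1.86 / 1.833×10⁻⁵ = 101400 N.
σ = P/A = 101400/825 = 122.9 MPa.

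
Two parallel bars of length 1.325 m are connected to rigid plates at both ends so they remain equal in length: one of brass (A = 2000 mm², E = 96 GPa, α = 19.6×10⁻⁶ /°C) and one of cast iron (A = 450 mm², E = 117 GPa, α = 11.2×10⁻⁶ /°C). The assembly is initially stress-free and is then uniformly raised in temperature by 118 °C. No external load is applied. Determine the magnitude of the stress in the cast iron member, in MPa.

Equilibrium of a rigid end plate with no external load gives equal and opposite internal forces ±P in the two members. Since α_{brass} > α_{cast iron}, heating drives the brass into compression and the cast iron into tension.
Setting the final lengths equal and cancelling L: (α₁ − α₂)ΔT = P/(A₁E₁) + P/(A₂E₂).
|α₁ − α₂|·ΔT = 8.4×10⁻⁶ × 118 = 0.0009912.
1/(A₁E₁) + 1/(A₂E₂) = 1/(2000×96×10³) + 1/(450×117×10³) = 2.42×10⁻⁸ N⁻¹.
P = 0.0009912 / 2.42×10⁻⁸ = 40960 N = 40.96 kN.
σ_{cast iron} = P/A₂ = 40960/450 = 91.01 MPa, tensile.

σ ≈ 91 MPa (tensile)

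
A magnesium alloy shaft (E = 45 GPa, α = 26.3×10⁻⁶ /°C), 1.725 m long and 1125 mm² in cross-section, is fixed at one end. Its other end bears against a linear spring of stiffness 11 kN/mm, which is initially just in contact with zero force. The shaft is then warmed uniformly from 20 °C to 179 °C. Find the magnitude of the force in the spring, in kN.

If the spring were absent the shaft would lengthen by αΔT L = 26.3×10⁻⁶ × 159 × 1725 = 7.213 mm.
With a force P in the spring, the elastic change of the shaft is PL/(AE) and that of the spring is P/k; compatibility requires their sum to equal δ_free.
So P = δ_free / [L/(AE) + 1/k] = 7.213 / [ 1725/(1125×45×10³) + 1/(11×10³) ].
P = 7.213 / 0.000125 = 57720 N.

P ≈ 57.7 kN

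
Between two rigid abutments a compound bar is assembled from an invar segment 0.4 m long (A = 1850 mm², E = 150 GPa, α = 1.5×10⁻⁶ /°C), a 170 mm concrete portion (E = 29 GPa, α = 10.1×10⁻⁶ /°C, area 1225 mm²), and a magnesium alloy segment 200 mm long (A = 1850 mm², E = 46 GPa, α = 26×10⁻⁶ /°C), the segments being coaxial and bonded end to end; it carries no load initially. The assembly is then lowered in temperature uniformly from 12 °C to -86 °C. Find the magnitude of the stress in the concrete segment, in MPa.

σ ≈ 70.1 MPa (tensile)

With the walls removed the bar would change length by δ_free = Σ αᵢΔT Lᵢ = 1.5×10⁻⁶×98×400 + 10.1×10⁻⁶×98×170 + 26×10⁻⁶×98×200 = 0.7367 mm.
The rigid supports impose zero overall length change; the single axial force P common to all segments must satisfy P Σ Lᵢ/(AᵢEᵢ) = δ_free.
Σ Lᵢ/(AᵢEᵢ) = 400/(1850×150×10³) + 170/(1225×29×10³) + 200/(1850×46×10³) = 8.577×10⁻⁶ mm/N.
So P = 0.7367 / 8.577×10⁻⁶ = 85.89 kN, tensile.
σ_{concrete} = P / A = 85890 / 1225 = 70.11 MPa.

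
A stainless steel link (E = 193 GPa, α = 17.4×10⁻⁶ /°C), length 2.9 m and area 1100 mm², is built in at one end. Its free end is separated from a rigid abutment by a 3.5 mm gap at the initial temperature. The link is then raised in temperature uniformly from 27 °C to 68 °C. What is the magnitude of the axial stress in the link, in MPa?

Unrestrained expansion: δ_free = αΔT L = 17.4×10⁻⁶ × 41 × 2900 = 2.069 mm.
Since δ_free = 2.07 mm is less than the 3.5 mm gap, the link never touches the wall. No axial force develops.

σ ≈ 0 MPa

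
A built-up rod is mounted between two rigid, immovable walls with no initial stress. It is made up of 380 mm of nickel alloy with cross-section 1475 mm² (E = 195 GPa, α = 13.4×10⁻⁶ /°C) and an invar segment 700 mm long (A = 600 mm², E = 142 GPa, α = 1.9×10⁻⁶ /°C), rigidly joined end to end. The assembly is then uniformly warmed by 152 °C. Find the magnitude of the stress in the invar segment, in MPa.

Free thermal expansion of the whole bar: Σ αᵢΔT Lᵢ = 13.4×10⁻⁶×152×380 + 1.9×10⁻⁶×152×700 = 0.9761 mm.
The rigid supports impose zero overall length change; the single axial force P common to all segments must satisfy P Σ Lᵢ/(AᵢEᵢ) = δ_free.
The series flexibility is Σ Lᵢ/(AᵢEᵢ) = 380/(1475×195×10³) + 700/(600×142×10³) = 9.537×10⁻⁶ mm/N.
Hence P = δ_free / Σ(L/AE) = 0.9761/9.537×10⁻⁶ = 102.4 kN (compressive).
σ_{invar} = P / A = 102400 / 600 = 170.6 MPa.

σ ≈ 171 MPa (compressive)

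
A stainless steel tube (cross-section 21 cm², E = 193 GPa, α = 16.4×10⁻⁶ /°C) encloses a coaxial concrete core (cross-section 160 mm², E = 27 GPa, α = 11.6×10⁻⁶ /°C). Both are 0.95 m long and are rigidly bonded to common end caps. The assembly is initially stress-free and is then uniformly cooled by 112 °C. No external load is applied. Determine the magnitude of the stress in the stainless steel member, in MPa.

σ ≈ 1.09 MPa (tensile)

Equilibrium of a rigid end plate with no external load gives equal and opposite internal forces ±P in the two members. Since α_{stainless steel} > α_{concrete}, cooling drives the stainless steel into tension and the concrete into compression.
Compatibility of the two members (thermal + elastic change equal): (α₁ − α₂)ΔT = P·[1/(A₁E₁) + 1/(A₂E₂)].
|α₁ − α₂|·ΔT = 4.8×10⁻⁶ × 112 = 0.0005376.
1/(A₁E₁) + 1/(A₂E₂) = 1/(2100×193×10³) + 1/(160×27×10³) = 2.339×10⁻⁷ N⁻¹.
So P = 0.0005376 / 2.339×10⁻⁷ = 2.298 kN.
σ_{stainless steel} = P/A₁ = 2298/2100 = 1.094 MPa, tensile.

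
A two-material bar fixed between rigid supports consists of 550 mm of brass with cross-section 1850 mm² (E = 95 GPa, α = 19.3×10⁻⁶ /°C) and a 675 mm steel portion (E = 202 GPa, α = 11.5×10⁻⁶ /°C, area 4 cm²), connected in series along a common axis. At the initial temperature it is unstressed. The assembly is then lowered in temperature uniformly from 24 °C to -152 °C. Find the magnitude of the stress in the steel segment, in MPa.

With the walls removed the bar would change length by δ_free = Σ αᵢΔT Lᵢ = 19.3×10⁻⁶×176×550 + 11.5×10⁻⁶×176×675 = 3.234 mm.
Since the ends are fixed, an axial force P builds up, equal in every segment, with P · Σ Lᵢ/(AᵢEᵢ) = δ_free.
Σ Lᵢ/(AᵢEᵢ) = 550/(1850×95×10³) + 675/(400×202×10³) = 1.148×10⁻⁵ mm/N.
P = 3.234 / 1.148×10⁻⁵ = 281700 N = 281.7 kN, tensile.
σ_{steel} = P / A = 281700 / 400 = 704.2 MPa.

σ ≈ 704 MPa (tensile)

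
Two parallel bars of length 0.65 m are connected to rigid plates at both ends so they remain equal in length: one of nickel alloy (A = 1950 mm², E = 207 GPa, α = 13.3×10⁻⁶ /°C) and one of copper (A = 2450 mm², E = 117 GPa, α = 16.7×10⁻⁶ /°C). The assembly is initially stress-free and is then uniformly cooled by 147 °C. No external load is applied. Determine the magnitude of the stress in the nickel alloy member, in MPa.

The copper has the larger α, so on cooling it would change length more than the nickel alloy if both were free. The rigid plates force a common final length, so the copper is put into tension and the nickel alloy into compression, with equal and opposite forces P (no external load).
Equating the net (thermal + elastic) strains gives |α₁ − α₂|·ΔT = P·[1/(A₁E₁) + 1/(A₂E₂)].
|α₁ − α₂|·ΔT = 3.4×10⁻⁶ × 147 = 0.0004998.
1/(A₁E₁) + 1/(A₂E₂) = 1/(1950×207×10³) + 1/(2450×117×10³) = 5.966×10⁻⁹ N⁻¹.
P = 0.0004998 / 5.966×10⁻⁹ = 83780 N = 83.78 kN.
σ_{nickel alloy} = P/A₁ = 83780/1950 = 42.96 MPa, compressive.

σ ≈ 43 MPa (compressive)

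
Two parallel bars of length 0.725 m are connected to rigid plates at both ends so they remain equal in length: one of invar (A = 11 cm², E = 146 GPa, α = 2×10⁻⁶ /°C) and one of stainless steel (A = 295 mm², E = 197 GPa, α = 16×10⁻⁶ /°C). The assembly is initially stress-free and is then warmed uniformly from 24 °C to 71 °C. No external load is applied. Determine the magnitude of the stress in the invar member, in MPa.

Both members must finish at the same length. With the larger α, the stainless steel tends to over-expand; the plates restrain it, putting the stainless steel in compression and the invar in tension. With no external load the two internal forces are equal and opposite, magnitude P.
Equating the net (thermal + elastic) strains gives |α₁ − α₂|·ΔT = P·[1/(A₁E₁) + 1/(A₂E₂)].
|α₁ − α₂|·ΔT = 14×10⁻⁶ × 47 = 0.000658.
1/(A₁E₁) + 1/(A₂E₂) = 1/(1100×146×10³) + 1/(295×197×10³) = 2.343×10⁻⁸ N⁻¹.
So P = 0.000658 / 2.343×10⁻⁸ = 28.08 kN.
σ_{invar} = P/A₁ = 28080/1100 = 25.53 MPa, tensile.

σ ≈ 25.5 MPa (tensile)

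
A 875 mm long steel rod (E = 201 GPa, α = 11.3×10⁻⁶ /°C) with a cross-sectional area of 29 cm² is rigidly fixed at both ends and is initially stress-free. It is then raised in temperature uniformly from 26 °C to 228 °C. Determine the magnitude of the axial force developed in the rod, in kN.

P ≈ 1330 kN (compressive)

Full restraint means ε = 0, so the stress is σ = EαΔT = 201×10³ × 11.3×10⁻⁶ × 202 = 458.8 MPa.
P = AEαΔT = 2900 × 201×10³ × 11.3×10⁻⁶ × 202 = 1331 kN (compressive).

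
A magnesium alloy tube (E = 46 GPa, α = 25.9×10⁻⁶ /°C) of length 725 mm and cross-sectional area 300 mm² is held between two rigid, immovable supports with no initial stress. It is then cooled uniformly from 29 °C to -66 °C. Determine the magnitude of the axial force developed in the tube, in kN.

The ends cannot move, so σ = EαΔT = 46×10³ × 25.9×10⁻⁶ × 95 = 113.2 MPa.
Then P = σA = 113.2 × 300 mm² = 33.95 kN, tensile.

P ≈ 34 kN (tensile)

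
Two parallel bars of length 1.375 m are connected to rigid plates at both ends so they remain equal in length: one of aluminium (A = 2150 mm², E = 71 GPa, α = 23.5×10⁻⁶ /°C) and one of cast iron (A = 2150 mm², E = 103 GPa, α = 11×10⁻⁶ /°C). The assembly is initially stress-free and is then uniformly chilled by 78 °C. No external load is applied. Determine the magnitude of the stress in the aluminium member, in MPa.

σ ≈ 41 MPa (tensile)

Both members must finish at the same length. With the larger α, the aluminium tends to over-contract; the plates restrain it, putting the aluminium in tension and the cast iron in compression. With no external load the two internal forces are equal and opposite, magnitude P.
Equating the net (thermal + elastic) strains gives |α₁ − α₂|·ΔT = P·[1/(A₁E₁) + 1/(A₂E₂)].
|α₁ − α₂|·ΔT = 12.5×10⁻⁶ × 78 = 0.000975.
1/(A₁E₁) + 1/(A₂E₂) = 1/(2150×71×10³) + 1/(2150×103×10³) = 1.107×10⁻⁸ N⁻¹.
P = 0.000975 / 1.107×10⁻⁸ = 88100 N = 88.1 kN.
σ_{aluminium} = P/A₁ = 88100/2150 = 40.98 MPa, tensile.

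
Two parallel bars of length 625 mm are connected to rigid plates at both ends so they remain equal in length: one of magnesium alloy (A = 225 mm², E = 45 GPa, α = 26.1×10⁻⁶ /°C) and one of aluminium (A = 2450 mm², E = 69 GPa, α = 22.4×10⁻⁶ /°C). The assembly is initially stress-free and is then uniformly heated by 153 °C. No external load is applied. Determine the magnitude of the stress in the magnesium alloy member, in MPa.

Equilibrium of a rigid end plate with no external load gives equal and opposite internal forces ±P in the two members. Since α_{magnesium alloy} > α_{aluminium}, heating drives the magnesium alloy into compression and the aluminium into tension.
Equating the net (thermal + elastic) strains gives |α₁ − α₂|·ΔT = P·[1/(A₁E₁) + 1/(A₂E₂)].
|α₁ − α₂|·ΔT = 3.7×10⁻⁶ × 153 = 0.0005661.
1/(A₁E₁) + 1/(A₂E₂) = 1/(225×45×10³) + 1/(2450×69×10³) = 1.047×10⁻⁷ N⁻¹.
So P = 0.0005661 / 1.047×10⁻⁷ = 5.408 kN.
σ_{magnesium alloy} = P/A₁ = 5408/225 = 24.03 MPa, compressive.

σ ≈ 24 MPa (compressive)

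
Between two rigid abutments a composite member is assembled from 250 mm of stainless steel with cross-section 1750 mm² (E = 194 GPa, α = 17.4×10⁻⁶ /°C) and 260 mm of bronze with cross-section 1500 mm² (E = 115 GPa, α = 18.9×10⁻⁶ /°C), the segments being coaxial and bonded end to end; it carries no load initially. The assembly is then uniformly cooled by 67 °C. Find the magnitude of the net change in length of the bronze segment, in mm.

If the supports were absent, the total length change would be Σ αᵢΔT Lᵢ = 17.4×10⁻⁶×67×250 + 18.9×10⁻⁶×67×260 = 0.6207 mm.
The walls prevent any net length change, so an axial force P (same in every segment) develops. Compatibility: P · Σ Lᵢ/(AᵢEᵢ) = δ_free.
Σ Lᵢ/(AᵢEᵢ) = 250/(1750×194×10³) + 260/(1500×115×10³) = 2.244×10⁻⁶ mm/N.
P = 0.6207 / 2.244×10⁻⁶ = 276600 N = 276.6 kN, tensile.
For the bronze segment, free thermal change = 18.9×10⁻⁶×67×260 = 0.3292 mm and elastic change from P = 276600×260/(1500×115×10³) = 0.417 mm; these oppose, so the net change is 0.0877 mm (segment lengthens).

|ΔL| ≈ 0.0877 mm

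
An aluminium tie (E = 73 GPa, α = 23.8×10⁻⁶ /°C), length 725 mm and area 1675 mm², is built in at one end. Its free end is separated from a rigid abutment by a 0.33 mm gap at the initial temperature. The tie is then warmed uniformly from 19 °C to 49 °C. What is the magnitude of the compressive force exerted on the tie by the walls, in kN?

Free thermal elongation = αΔT L = 23.8×10⁻⁶ × 30 × 725 = 0.5177 mm.
After closing the 0.33 mm clearance, 0.5177 − 0.33 = 0.1877 mm of expansion remains to be suppressed by the wall.
So σ = E(δ_free − g)/L = 73×10³ × 0.1877/725 = 18.89 MPa.
Force on the wall = σA = 18.89 × 1675 mm² = 31.65 kN.

P ≈ 31.6 kN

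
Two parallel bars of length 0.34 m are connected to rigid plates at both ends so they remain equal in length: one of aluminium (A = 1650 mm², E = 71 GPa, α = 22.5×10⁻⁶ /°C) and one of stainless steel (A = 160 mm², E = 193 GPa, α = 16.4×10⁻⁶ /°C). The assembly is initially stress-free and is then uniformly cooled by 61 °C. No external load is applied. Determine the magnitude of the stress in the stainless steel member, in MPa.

Both members must finish at the same length. With the larger α, the aluminium tends to over-contract; the plates restrain it, putting the aluminium in tension and the stainless steel in compression. With no external load the two internal forces are equal and opposite, magnitude P.
Compatibility of the two members (thermal + elastic change equal): (α₁ − α₂)ΔT = P·[1/(A₁E₁) + 1/(A₂E₂)].
|α₁ − α₂|·ΔT = 6.1×10⁻⁶ × 61 = 0.0003721.
1/(A₁E₁) + 1/(A₂E₂) = 1/(1650×71×10³) + 1/(160×193×10³) = 4.092×10⁻⁸ N⁻¹.
So P = 0.0003721 / 4.092×10⁻⁸ = 9.093 kN.
σ_{stainless steel} = P/A₂ = 9093/160 = 56.83 MPa, compressive.

σ ≈ 56.8 MPa (compressive)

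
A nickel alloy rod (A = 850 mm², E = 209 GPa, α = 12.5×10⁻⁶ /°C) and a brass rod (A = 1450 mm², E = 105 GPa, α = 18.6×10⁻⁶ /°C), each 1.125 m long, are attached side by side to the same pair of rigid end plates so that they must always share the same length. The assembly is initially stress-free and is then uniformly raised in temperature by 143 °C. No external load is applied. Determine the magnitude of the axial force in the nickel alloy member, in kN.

Equilibrium of a rigid end plate with no external load gives equal and opposite internal forces ±P in the two members. Since α_{brass} > α_{nickel alloy}, heating drives the brass into compression and the nickel alloy into tension.
Setting the final lengths equal and cancelling L: (α₁ − α₂)ΔT = P/(A₁E₁) + P/(A₂E₂).
|α₁ − α₂|·ΔT = 6.1×10⁻⁶ × 143 = 0.0008723.
1/(A₁E₁) + 1/(A₂E₂) = 1/(850×209×10³) + 1/(1450×105×10³) = 1.22×10⁻⁸ N⁻¹.
So P = 0.0008723 / 1.22×10⁻⁸ = 71.52 kN.

P ≈ 71.5 kN (tensile in the nickel alloy)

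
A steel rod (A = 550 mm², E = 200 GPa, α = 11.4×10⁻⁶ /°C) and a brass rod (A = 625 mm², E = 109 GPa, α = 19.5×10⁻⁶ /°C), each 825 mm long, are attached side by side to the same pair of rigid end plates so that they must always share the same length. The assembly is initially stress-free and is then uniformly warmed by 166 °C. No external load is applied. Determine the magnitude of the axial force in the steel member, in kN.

The brass has the larger α, so on heating it would change length more than the steel if both were free. The rigid plates force a common final length, so the brass is put into compression and the steel into tension, with equal and opposite forces P (no external load).
Equating the net (thermal + elastic) strains gives |α₁ − α₂|·ΔT = P·[1/(A₁E₁) + 1/(A₂E₂)].
|α₁ − α₂|·ΔT = 8.1×10⁻⁶ × 166 = 0.001345.
1/(A₁E₁) + 1/(A₂E₂) = 1/(550×200×10³) + 1/(625×109×10³) = 2.377×10⁻⁸ N⁻¹.
So P = 0.001345 / 2.377×10⁻⁸ = 56.57 kN.

P ≈ 56.6 kN (tensile in the steel)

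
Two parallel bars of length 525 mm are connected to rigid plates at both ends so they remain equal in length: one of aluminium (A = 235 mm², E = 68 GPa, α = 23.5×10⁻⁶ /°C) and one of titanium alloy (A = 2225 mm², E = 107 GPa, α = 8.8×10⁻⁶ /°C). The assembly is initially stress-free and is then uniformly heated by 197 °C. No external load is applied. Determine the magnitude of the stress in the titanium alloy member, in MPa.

Equilibrium of a rigid end plate with no external load gives equal and opposite internal forces ±P in the two members. Since α_{aluminium} > α_{titanium alloy}, heating drives the aluminium into compression and the titanium alloy into tension.
Setting the final lengths equal and cancelling L: (α₁ − α₂)ΔT = P/(A₁E₁) + P/(A₂E₂).
|α₁ − α₂|·ΔT = 14.7×10⁻⁶ × 197 = 0.002896.
1/(A₁E₁) + 1/(A₂E₂) = 1/(235×68×10³) + 1/(2225×107×10³) = 6.678×10⁻⁸ N⁻¹.
So P = 0.002896 / 6.678×10⁻⁸ = 43.37 kN.
σ_{titanium alloy} = P/A₂ = 43370/2225 = 19.49 MPa, tensile.

σ ≈ 19.5 MPa (tensile)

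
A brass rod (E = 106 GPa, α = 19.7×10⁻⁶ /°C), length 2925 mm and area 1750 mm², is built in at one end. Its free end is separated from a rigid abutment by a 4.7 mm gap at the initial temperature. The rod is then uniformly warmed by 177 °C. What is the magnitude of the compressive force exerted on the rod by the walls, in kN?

P ≈ 349 kN

Free thermal elongation = αΔT L = 19.7×10⁻⁶ × 177 × 2925 = 10.2 mm.
After closing the 4.7 mm clearance, 10.2 − 4.7 = 5.499 mm of expansion remains to be suppressed by the wall.
So σ = E(δ_free − g)/L = 106×10³ × 5.499/2925 = 199.3 MPa.
Force on the wall = σA = 199.3 × 1750 mm² = 348.8 kN.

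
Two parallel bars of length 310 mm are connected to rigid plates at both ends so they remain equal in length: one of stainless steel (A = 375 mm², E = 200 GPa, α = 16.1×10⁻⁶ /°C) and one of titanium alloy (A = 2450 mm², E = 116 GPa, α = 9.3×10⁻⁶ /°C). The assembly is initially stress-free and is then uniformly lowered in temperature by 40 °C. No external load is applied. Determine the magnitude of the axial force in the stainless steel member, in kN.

P ≈ 16.1 kN (tensile in the stainless steel)

Equilibrium of a rigid end plate with no external load gives equal and opposite internal forces ±P in the two members. Since α_{stainless steel} > α_{titanium alloy}, cooling drives the stainless steel into tension and the titanium alloy into compression.
Compatibility of the two members (thermal + elastic change equal): (α₁ − α₂)ΔT = P·[1/(A₁E₁) + 1/(A₂E₂)].
|α₁ − α₂|·ΔT = 6.8×10⁻⁶ × 40 = 0.000272.
1/(A₁E₁) + 1/(A₂E₂) = 1/(375×200×10³) + 1/(2450×116×10³) = 1.685×10⁻⁸ N⁻¹.
So P = 0.000272 / 1.685×10⁻⁸ = 16.14 kN.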